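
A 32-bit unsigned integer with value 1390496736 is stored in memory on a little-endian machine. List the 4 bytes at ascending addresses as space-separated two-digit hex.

E0 4B E1 52

1390496736 in hexadecimal, padded to 32 bits, is 0x52E14BE0.
Split into bytes (most-significant first): 52 E1 4B E0.
Little-endian stores the least-significant byte at the lowest address.
So at ascending addresses the bytes are E0 4B E1 52.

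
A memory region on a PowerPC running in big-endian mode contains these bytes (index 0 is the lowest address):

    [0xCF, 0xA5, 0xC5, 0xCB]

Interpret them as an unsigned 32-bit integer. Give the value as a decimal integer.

3483747787

Big-endian stores the most-significant byte at the lowest address.
The bytes are already most-significant first: 0xCFA5C5CB.
0xCFA5C5CB = 3483747787.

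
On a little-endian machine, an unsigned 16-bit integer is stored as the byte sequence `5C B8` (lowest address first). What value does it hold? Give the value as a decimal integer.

Little-endian stores the least-significant byte at the lowest address.
Reassemble most-significant byte first: B8 5C → 0xB85C.
0xB85C = 47196.

47196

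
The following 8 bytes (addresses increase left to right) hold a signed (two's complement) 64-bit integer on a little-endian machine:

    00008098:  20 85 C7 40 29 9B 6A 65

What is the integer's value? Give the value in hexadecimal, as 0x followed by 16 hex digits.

Little-endian stores the least-significant byte at the lowest address.
Reassemble most-significant byte first: 65 6A 9B 29 40 C7 85 20 → 0x656A9B2940C78520.

0x656A9B2940C78520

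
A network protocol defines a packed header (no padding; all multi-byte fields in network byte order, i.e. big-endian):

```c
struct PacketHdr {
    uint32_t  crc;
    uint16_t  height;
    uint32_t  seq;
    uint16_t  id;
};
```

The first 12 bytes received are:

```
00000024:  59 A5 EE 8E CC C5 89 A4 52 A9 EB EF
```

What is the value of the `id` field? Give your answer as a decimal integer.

`id` follows `crc` (4 B), `height` (2 B), `seq` (4 B), so it starts at offset 4 + 2 + 4 = 10 and occupies 2 bytes.
Bytes at offsets 10..11: EB EF.
Big-endian stores the most-significant byte at the lowest address.
The bytes are already most-significant first: 0xEBEF.
0xEBEF = 60399.

60399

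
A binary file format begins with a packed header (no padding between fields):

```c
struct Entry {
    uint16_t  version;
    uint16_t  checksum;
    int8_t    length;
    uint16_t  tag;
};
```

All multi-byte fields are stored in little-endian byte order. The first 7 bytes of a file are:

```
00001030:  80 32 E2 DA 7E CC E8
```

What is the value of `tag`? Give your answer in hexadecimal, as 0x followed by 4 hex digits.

`tag` follows `version` (2 B), `checksum` (2 B), `length` (1 B), so it starts at offset 2 + 2 + 1 = 5 and occupies 2 bytes.
Bytes at offsets 5..6: CC E8.
In little-endian order the low byte comes first in memory.
Reassemble most-significant byte first: E8 CC → 0xE8CC.

0xE8CC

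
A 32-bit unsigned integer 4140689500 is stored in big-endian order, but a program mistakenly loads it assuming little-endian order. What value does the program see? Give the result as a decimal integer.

1558760950

4140689500 in 32-bit hexadecimal is 0xF6CDE85C.
Stored big-endian, the bytes at ascending addresses are F6 CD E8 5C.
Read back as little-endian, the first byte is least significant, giving 0x5CE8CDF6.
0x5CE8CDF6 = 1558760950.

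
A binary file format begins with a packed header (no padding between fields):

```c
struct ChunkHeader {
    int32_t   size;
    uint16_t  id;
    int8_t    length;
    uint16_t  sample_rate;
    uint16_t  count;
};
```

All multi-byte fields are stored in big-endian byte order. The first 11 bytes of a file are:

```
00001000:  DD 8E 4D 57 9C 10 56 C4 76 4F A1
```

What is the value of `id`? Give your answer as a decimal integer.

39952

`id` follows `size` (4 bytes), so it starts at byte offset 4 and occupies 2 bytes.
Bytes at offsets 4..5: 9C 10.
In big-endian order the high byte comes first in memory.
The bytes are already most-significant first: 0x9C10.
0x9C10 = 39952.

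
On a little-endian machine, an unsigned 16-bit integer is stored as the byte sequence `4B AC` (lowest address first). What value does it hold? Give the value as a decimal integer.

In little-endian order the low byte comes first in memory.
Reassemble most-significant byte first: AC 4B → 0xAC4B.
0xAC4B = 44107.

44107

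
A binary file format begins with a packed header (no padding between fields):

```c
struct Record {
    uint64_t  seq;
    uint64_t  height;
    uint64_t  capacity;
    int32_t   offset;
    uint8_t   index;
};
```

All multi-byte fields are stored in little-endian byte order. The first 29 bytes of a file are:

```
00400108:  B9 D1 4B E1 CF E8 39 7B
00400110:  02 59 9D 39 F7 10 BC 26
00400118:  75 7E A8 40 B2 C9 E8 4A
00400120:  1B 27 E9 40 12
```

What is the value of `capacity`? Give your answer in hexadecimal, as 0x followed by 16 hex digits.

`capacity` follows `seq` (8 B), `height` (8 B), so it starts at offset 8 + 8 = 16 and occupies 8 bytes.
Bytes at offsets 16..23: 75 7E A8 40 B2 C9 E8 4A.
Little-endian stores the least-significant byte at the lowest address.
Reassemble most-significant byte first: 4A E8 C9 B2 40 A8 7E 75 → 0x4AE8C9B240A87E75.

0x4AE8C9B240A87E75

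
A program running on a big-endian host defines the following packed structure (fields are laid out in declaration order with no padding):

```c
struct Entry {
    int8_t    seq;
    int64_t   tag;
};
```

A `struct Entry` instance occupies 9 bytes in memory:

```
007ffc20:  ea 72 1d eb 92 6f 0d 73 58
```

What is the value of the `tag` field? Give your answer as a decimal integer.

`tag` follows `seq` (1 byte), so it starts at byte offset 1 and occupies 8 bytes.
Bytes at offsets 1..8: 72 1D EB 92 6F 0D 73 58.
In big-endian order the high byte comes first in memory.
The bytes are already most-significant first: 0x721DEB926F0D7358.
0x721DEB926F0D7358 = 8222987508809298776.

8222987508809298776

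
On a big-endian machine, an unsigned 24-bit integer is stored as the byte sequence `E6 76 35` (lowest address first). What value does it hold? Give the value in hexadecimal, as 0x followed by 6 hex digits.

0xE67635

Big-endian stores the most-significant byte at the lowest address.
The bytes are already most-significant first: 0xE67635.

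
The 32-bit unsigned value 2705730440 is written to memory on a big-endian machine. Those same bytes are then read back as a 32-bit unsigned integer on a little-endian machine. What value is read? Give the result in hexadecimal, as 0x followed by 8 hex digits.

2705730440 in 32-bit hexadecimal is 0xA1462B88.
Stored big-endian, the bytes at ascending addresses are A1 46 2B 88.
Read back as little-endian, the first byte is least significant, giving 0x882B46A1.

0x882B46A1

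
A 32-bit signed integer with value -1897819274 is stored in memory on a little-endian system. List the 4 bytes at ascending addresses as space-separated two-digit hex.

Two's complement of -1897819274 in 32 bits: 1897819274 = 0x711E6C8A; invert → 0x8EE19375; add 1 → 0x8EE19376.
Split into bytes (most-significant first): 8E E1 93 76.
Little-endian: lowest address holds the least-significant byte.
So at ascending addresses the bytes are 76 93 E1 8E.

76 93 E1 8E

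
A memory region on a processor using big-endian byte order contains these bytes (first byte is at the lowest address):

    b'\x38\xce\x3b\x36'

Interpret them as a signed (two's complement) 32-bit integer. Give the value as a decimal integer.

953039670

In big-endian order the high byte comes first in memory.
The bytes are already most-significant first: 0x38CE3B36.
0x38CE3B36 = 953039670.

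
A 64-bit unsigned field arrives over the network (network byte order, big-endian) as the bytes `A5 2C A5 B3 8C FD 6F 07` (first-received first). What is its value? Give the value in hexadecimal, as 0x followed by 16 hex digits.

Big-endian stores the most-significant byte at the lowest address.
The bytes are already most-significant first: 0xA52CA5B38CFD6F07.

0xA52CA5B38CFD6F07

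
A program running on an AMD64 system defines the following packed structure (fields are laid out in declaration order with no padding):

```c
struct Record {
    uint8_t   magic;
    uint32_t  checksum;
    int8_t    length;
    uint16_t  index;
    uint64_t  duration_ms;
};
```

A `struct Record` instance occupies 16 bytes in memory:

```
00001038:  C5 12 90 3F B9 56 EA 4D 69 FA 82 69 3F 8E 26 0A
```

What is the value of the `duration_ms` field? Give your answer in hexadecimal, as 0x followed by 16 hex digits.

`duration_ms` follows `magic` (1 B), `checksum` (4 B), `length` (1 B), `index` (2 B), so it starts at offset 1 + 4 + 1 + 2 = 8 and occupies 8 bytes.
Bytes at offsets 8..15: 69 FA 82 69 3F 8E 26 0A.
Little-endian: lowest address holds the least-significant byte.
Reassemble most-significant byte first: 0A 26 8E 3F 69 82 FA 69 → 0x0A268E3F6982FA69.

0x0A268E3F6982FA69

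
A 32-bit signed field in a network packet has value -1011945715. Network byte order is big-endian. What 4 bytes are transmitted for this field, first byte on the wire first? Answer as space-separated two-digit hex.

Two's complement of -1011945715 in 32 bits: 1011945715 = 0x3C5110F3; invert → 0xC3AEEF0C; add 1 → 0xC3AEEF0D.
Split into bytes (most-significant first): C3 AE EF 0D.
In big-endian order the high byte comes first in memory.
So the memory order matches the most-significant-first order: C3 AE EF 0D.

C3 AE EF 0D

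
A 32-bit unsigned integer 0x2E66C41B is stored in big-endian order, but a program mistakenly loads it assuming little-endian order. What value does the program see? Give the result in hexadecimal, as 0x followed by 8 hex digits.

Stored big-endian, the bytes at ascending addresses are 2E 66 C4 1B.
Read back as little-endian, the first byte is least significant, giving 0x1BC4662E.

0x1BC4662E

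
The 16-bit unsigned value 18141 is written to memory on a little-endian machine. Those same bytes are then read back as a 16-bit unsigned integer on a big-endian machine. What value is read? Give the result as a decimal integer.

56646

18141 in 16-bit hexadecimal is 0x46DD.
Stored little-endian, the bytes at ascending addresses are DD 46.
Read back as big-endian, the last byte is least significant, giving 0xDD46.
0xDD46 = 56646.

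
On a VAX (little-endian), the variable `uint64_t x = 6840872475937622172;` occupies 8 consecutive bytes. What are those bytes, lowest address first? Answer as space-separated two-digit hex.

9C 48 02 BA 45 A9 EF 5E

6840872475937622172 in hexadecimal, padded to 64 bits, is 0x5EEFA945BA02489C.
Split into bytes (most-significant first): 5E EF A9 45 BA 02 48 9C.
Little-endian stores the least-significant byte at the lowest address.
So at ascending addresses the bytes are 9C 48 02 BA 45 A9 EF 5E.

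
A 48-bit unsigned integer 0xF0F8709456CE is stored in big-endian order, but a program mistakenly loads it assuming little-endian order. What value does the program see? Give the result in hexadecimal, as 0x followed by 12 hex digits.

0xCE569470F8F0

Stored big-endian, the bytes at ascending addresses are F0 F8 70 94 56 CE.
Read back as little-endian, the first byte is least significant, giving 0xCE569470F8F0.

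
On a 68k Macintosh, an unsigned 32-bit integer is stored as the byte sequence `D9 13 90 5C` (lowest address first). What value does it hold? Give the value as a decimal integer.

Big-endian: lowest address holds the most-significant byte.
The bytes are already most-significant first: 0xD913905C.
0xD913905C = 3641938012.

3641938012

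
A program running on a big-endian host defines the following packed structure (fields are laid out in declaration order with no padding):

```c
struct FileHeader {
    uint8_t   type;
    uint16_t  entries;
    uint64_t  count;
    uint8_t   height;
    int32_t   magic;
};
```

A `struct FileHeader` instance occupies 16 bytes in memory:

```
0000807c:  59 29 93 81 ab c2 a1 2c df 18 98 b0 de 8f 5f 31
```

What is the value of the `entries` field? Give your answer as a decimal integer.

`entries` follows `type` (1 byte), so it starts at byte offset 1 and occupies 2 bytes.
Bytes at offsets 1..2: 29 93.
In big-endian order the high byte comes first in memory.
The bytes are already most-significant first: 0x2993.
0x2993 = 10643.

10643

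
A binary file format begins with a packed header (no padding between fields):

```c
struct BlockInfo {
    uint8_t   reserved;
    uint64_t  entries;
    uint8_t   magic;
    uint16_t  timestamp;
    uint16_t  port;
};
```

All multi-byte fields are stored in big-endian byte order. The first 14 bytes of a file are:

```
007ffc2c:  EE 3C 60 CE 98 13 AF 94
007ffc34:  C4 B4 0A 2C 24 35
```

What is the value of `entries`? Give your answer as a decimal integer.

`entries` follows `reserved` (1 byte), so it starts at byte offset 1 and occupies 8 bytes.
Bytes at offsets 1..8: 3C 60 CE 98 13 AF 94 C4.
Big-endian: lowest address holds the most-significant byte.
The bytes are already most-significant first: 0x3C60CE9813AF94C4.
0x3C60CE9813AF94C4 = 4350704392600523972.

4350704392600523972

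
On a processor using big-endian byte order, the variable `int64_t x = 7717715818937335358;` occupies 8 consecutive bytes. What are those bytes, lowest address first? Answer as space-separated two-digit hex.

6B 1A D5 A5 A9 2C 3E 3E

7717715818937335358 in hexadecimal, padded to 64 bits, is 0x6B1AD5A5A92C3E3E.
Split into bytes (most-significant first): 6B 1A D5 A5 A9 2C 3E 3E.
Big-endian stores the most-significant byte at the lowest address.
So the memory order matches the most-significant-first order: 6B 1A D5 A5 A9 2C 3E 3E.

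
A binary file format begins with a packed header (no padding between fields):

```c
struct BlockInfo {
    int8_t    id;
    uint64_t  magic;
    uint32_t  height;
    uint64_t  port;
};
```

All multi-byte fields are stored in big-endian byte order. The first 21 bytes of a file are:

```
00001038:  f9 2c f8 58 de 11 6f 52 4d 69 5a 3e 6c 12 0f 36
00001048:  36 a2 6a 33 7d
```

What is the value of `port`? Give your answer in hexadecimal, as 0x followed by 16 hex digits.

`port` follows `id` (1 B), `magic` (8 B), `height` (4 B), so it starts at offset 1 + 8 + 4 = 13 and occupies 8 bytes.
Bytes at offsets 13..20: 12 0F 36 36 A2 6A 33 7D.
In big-endian order the high byte comes first in memory.
The bytes are already most-significant first: 0x120F3636A26A337D.

0x120F3636A26A337D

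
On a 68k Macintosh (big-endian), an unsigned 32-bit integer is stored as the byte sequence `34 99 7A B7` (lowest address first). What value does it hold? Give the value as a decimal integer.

882473655

In big-endian order the high byte comes first in memory.
The bytes are already most-significant first: 0x34997AB7.
0x34997AB7 = 882473655.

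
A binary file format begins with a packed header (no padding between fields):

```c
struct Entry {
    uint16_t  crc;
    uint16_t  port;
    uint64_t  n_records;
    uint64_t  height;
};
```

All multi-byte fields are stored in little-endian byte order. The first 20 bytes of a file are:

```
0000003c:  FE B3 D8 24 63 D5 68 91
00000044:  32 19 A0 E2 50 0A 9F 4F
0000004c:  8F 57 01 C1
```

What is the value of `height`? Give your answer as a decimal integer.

13907493397324565072

`height` follows `crc` (2 B), `port` (2 B), `n_records` (8 B), so it starts at offset 2 + 2 + 8 = 12 and occupies 8 bytes.
Bytes at offsets 12..19: 50 0A 9F 4F 8F 57 01 C1.
Little-endian stores the least-significant byte at the lowest address.
Reassemble most-significant byte first: C1 01 57 8F 4F 9F 0A 50 → 0xC101578F4F9F0A50.
0xC101578F4F9F0A50 = 13907493397324565072.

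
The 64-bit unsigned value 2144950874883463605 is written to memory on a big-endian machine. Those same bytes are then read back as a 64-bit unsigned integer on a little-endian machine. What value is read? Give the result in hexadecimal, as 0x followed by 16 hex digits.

2144950874883463605 in 64-bit hexadecimal is 0x1DC46574CE1799B5.
Stored big-endian, the bytes at ascending addresses are 1D C4 65 74 CE 17 99 B5.
Read back as little-endian, the first byte is least significant, giving 0xB59917CE7465C41D.

0xB59917CE7465C41D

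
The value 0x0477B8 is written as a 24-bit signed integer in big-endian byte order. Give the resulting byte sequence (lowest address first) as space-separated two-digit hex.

04 77 B8

Split into bytes (most-significant first): 04 77 B8.
Big-endian stores the most-significant byte at the lowest address.
So the memory order matches the most-significant-first order: 04 77 B8.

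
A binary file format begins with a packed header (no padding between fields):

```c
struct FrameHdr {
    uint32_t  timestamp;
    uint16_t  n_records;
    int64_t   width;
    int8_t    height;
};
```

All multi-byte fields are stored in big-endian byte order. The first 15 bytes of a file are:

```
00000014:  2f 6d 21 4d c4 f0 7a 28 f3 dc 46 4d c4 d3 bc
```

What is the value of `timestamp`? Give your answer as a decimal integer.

`timestamp` is the first field, at byte offset 0, occupying 4 bytes.
Bytes at offsets 0..3: 2F 6D 21 4D.
Big-endian stores the most-significant byte at the lowest address.
The bytes are already most-significant first: 0x2F6D214D.
0x2F6D214D = 795681101.

795681101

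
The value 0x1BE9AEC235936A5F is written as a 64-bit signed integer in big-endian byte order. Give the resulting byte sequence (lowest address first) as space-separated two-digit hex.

Split into bytes (most-significant first): 1B E9 AE C2 35 93 6A 5F.
Big-endian: lowest address holds the most-significant byte.
So the memory order matches the most-significant-first order: 1B E9 AE C2 35 93 6A 5F.

1B E9 AE C2 35 93 6A 5F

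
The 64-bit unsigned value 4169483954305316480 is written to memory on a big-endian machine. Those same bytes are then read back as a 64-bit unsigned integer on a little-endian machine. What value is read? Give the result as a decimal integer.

4169483954305316480 in 64-bit hexadecimal is 0x39DCFB90C90F3680.
Stored big-endian, the bytes at ascending addresses are 39 DC FB 90 C9 0F 36 80.
Read back as little-endian, the first byte is least significant, giving 0x80360FC990FBDC39.
0x80360FC990FBDC39 = 9238589043992419385.

9238589043992419385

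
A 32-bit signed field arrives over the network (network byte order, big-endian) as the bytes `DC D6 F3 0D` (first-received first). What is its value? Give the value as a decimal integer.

-589892851

Big-endian: lowest address holds the most-significant byte.
The bytes are already most-significant first: 0xDCD6F30D.
Top bit is set, so as a signed 32-bit value this is 0xDCD6F30D − 2^32 = -589892851.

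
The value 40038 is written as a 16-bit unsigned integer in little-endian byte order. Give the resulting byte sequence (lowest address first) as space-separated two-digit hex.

40038 in hexadecimal, padded to 16 bits, is 0x9C66.
Split into bytes (most-significant first): 9C 66.
In little-endian order the low byte comes first in memory.
So at ascending addresses the bytes are 66 9C.

66 9C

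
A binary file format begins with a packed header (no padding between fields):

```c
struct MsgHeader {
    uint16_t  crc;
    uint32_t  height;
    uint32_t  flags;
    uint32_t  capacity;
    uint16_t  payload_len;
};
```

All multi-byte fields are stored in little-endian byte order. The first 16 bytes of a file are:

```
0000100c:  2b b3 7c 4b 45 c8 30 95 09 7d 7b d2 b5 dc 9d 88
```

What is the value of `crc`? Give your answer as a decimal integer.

`crc` is the first field, at byte offset 0, occupying 2 bytes.
Bytes at offsets 0..1: 2B B3.
Little-endian: lowest address holds the least-significant byte.
Reassemble most-significant byte first: B3 2B → 0xB32B.
0xB32B = 45867.

45867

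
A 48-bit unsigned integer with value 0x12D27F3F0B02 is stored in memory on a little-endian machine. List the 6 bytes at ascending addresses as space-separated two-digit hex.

Split into bytes (most-significant first): 12 D2 7F 3F 0B 02.
In little-endian order the low byte comes first in memory.
So at ascending addresses the bytes are 02 0B 3F 7F D2 12.

02 0B 3F 7F D2 12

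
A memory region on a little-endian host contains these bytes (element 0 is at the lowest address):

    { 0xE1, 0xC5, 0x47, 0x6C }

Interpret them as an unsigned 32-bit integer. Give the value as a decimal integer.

1816643041

Little-endian stores the least-significant byte at the lowest address.
Reassemble most-significant byte first: 6C 47 C5 E1 → 0x6C47C5E1.
0x6C47C5E1 = 1816643041.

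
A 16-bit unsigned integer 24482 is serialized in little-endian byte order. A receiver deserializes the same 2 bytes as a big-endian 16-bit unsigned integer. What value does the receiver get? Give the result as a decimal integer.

41567

24482 in 16-bit hexadecimal is 0x5FA2.
Stored little-endian, the bytes at ascending addresses are A2 5F.
Read back as big-endian, the last byte is least significant, giving 0xA25F.
0xA25F = 41567.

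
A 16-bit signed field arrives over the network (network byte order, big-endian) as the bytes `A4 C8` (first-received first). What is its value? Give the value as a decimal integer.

In big-endian order the high byte comes first in memory.
The bytes are already most-significant first: 0xA4C8.
Top bit is set, so as a signed 16-bit value this is 0xA4C8 − 2^16 = -23352.

-23352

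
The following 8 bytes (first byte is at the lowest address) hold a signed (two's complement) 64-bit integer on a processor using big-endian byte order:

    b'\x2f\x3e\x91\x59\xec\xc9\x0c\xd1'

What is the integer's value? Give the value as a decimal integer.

Big-endian stores the most-significant byte at the lowest address.
The bytes are already most-significant first: 0x2F3E9159ECC90CD1.
0x2F3E9159ECC90CD1 = 3404318183749389521.

3404318183749389521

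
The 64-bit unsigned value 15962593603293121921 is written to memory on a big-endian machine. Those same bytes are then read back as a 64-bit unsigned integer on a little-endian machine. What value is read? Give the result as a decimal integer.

15962593603293121921 in 64-bit hexadecimal is 0xDD86864F0A358D81.
Stored big-endian, the bytes at ascending addresses are DD 86 86 4F 0A 35 8D 81.
Read back as little-endian, the first byte is least significant, giving 0x818D350A4F8686DD.
0x818D350A4F8686DD = 9335175921009067741.

9335175921009067741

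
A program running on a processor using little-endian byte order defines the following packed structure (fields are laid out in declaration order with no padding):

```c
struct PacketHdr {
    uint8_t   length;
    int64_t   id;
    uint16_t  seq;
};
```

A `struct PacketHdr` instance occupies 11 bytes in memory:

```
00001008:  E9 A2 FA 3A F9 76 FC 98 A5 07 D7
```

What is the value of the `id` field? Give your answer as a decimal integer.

-6514179273073689950

`id` follows `length` (1 byte), so it starts at byte offset 1 and occupies 8 bytes.
Bytes at offsets 1..8: A2 FA 3A F9 76 FC 98 A5.
In little-endian order the low byte comes first in memory.
Reassemble most-significant byte first: A5 98 FC 76 F9 3A FA A2 → 0xA598FC76F93AFAA2.
Top bit is set, so as a signed 64-bit value this is 0xA598FC76F93AFAA2 − 2^64 = -6514179273073689950.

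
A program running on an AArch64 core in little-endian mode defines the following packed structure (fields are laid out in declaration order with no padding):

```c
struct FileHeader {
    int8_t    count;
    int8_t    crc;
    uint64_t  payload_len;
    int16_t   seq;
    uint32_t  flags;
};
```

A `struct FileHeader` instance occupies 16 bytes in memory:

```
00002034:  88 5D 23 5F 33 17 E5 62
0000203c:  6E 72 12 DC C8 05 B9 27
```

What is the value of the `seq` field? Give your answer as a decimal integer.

-9198

`seq` follows `count` (1 B), `crc` (1 B), `payload_len` (8 B), so it starts at offset 1 + 1 + 8 = 10 and occupies 2 bytes.
Bytes at offsets 10..11: 12 DC.
Little-endian stores the least-significant byte at the lowest address.
Reassemble most-significant byte first: DC 12 → 0xDC12.
Top bit is set, so as a signed 16-bit value this is 0xDC12 − 2^16 = -9198.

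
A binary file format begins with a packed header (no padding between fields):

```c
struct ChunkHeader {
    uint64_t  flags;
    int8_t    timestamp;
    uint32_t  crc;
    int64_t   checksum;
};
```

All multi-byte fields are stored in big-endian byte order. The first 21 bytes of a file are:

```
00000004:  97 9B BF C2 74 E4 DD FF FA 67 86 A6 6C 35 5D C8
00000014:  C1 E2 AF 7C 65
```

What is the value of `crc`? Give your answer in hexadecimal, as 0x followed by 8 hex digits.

0x6786A66C

`crc` follows `flags` (8 B), `timestamp` (1 B), so it starts at offset 8 + 1 = 9 and occupies 4 bytes.
Bytes at offsets 9..12: 67 86 A6 6C.
In big-endian order the high byte comes first in memory.
The bytes are already most-significant first: 0x6786A66C.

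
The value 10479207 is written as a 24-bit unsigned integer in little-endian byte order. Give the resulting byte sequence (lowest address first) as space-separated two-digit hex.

67 E6 9F

10479207 in hexadecimal, padded to 24 bits, is 0x9FE667.
Split into bytes (most-significant first): 9F E6 67.
Little-endian stores the least-significant byte at the lowest address.
So at ascending addresses the bytes are 67 E6 9F.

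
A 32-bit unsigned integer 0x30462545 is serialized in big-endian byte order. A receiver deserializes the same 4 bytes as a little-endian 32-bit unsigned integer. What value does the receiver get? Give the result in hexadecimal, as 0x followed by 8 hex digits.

Stored big-endian, the bytes at ascending addresses are 30 46 25 45.
Read back as little-endian, the first byte is least significant, giving 0x45254630.

0x45254630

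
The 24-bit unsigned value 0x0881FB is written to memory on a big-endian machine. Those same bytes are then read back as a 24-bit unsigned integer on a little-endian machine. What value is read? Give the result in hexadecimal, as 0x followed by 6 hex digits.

0xFB8108

Stored big-endian, the bytes at ascending addresses are 08 81 FB.
Read back as little-endian, the first byte is least significant, giving 0xFB8108.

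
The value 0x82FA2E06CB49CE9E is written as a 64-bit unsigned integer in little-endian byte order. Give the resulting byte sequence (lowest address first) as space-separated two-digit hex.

Split into bytes (most-significant first): 82 FA 2E 06 CB 49 CE 9E.
In little-endian order the low byte comes first in memory.
So at ascending addresses the bytes are 9E CE 49 CB 06 2E FA 82.

9E CE 49 CB 06 2E FA 82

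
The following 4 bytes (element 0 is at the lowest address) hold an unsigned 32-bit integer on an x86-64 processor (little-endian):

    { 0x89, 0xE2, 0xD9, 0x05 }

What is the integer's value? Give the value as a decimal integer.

98165385

In little-endian order the low byte comes first in memory.
Reassemble most-significant byte first: 05 D9 E2 89 → 0x05D9E289.
0x05D9E289 = 98165385.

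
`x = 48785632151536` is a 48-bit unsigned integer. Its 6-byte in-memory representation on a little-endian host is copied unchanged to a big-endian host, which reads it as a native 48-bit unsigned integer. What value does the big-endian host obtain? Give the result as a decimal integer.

264188921011756

48785632151536 in 48-bit hexadecimal is 0x2C5ECA4647F0.
Stored little-endian, the bytes at ascending addresses are F0 47 46 CA 5E 2C.
Read back as big-endian, the last byte is least significant, giving 0xF04746CA5E2C.
0xF04746CA5E2C = 264188921011756.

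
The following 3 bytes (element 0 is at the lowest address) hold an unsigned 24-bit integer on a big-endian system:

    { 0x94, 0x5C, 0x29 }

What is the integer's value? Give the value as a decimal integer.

Big-endian: lowest address holds the most-significant byte.
The bytes are already most-significant first: 0x945C29.
0x945C29 = 9722921.

9722921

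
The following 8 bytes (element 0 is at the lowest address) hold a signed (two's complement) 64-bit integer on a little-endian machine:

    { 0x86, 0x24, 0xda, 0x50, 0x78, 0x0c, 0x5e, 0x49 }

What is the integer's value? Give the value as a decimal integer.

5286676723471623302

Little-endian stores the least-significant byte at the lowest address.
Reassemble most-significant byte first: 49 5E 0C 78 50 DA 24 86 → 0x495E0C7850DA2486.
0x495E0C7850DA2486 = 5286676723471623302.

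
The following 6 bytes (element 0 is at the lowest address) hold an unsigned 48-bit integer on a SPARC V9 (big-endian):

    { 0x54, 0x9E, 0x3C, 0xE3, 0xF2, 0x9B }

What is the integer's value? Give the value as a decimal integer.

93038603137691

Big-endian stores the most-significant byte at the lowest address.
The bytes are already most-significant first: 0x549E3CE3F29B.
0x549E3CE3F29B = 93038603137691.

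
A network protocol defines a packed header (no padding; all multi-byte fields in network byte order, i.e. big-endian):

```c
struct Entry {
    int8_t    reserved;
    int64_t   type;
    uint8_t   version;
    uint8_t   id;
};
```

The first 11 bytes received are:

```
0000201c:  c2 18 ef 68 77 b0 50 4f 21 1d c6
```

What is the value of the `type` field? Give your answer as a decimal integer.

`type` follows `reserved` (1 byte), so it starts at byte offset 1 and occupies 8 bytes.
Bytes at offsets 1..8: 18 EF 68 77 B0 50 4F 21.
In big-endian order the high byte comes first in memory.
The bytes are already most-significant first: 0x18EF6877B0504F21.
0x18EF6877B0504F21 = 1796769639612567329.

1796769639612567329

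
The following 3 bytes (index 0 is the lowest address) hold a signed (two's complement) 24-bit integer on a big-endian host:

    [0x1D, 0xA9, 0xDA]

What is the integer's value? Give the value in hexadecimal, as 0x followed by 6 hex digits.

Big-endian stores the most-significant byte at the lowest address.
The bytes are already most-significant first: 0x1DA9DA.

0x1DA9DA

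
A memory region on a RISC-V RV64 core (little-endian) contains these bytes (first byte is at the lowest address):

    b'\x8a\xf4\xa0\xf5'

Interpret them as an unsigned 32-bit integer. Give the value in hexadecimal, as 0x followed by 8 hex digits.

0xF5A0F48A

Little-endian: lowest address holds the least-significant byte.
Reassemble most-significant byte first: F5 A0 F4 8A → 0xF5A0F48A.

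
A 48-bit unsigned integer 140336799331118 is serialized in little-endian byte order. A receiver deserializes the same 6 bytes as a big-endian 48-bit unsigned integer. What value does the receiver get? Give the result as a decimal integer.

51346647917183

140336799331118 in 48-bit hexadecimal is 0x7FA2B512B32E.
Stored little-endian, the bytes at ascending addresses are 2E B3 12 B5 A2 7F.
Read back as big-endian, the last byte is least significant, giving 0x2EB312B5A27F.
0x2EB312B5A27F = 51346647917183.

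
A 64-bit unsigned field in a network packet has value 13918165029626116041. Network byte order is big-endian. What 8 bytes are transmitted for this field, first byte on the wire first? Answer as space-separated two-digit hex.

13918165029626116041 in hexadecimal, padded to 64 bits, is 0xC127415A5420F7C9.
Split into bytes (most-significant first): C1 27 41 5A 54 20 F7 C9.
In big-endian order the high byte comes first in memory.
So the memory order matches the most-significant-first order: C1 27 41 5A 54 20 F7 C9.

C1 27 41 5A 54 20 F7 C9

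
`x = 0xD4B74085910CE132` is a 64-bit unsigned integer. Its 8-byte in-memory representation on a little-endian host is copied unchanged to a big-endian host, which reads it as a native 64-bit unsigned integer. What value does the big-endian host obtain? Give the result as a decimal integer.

3666225390801696724

Stored little-endian, the bytes at ascending addresses are 32 E1 0C 91 85 40 B7 D4.
Read back as big-endian, the last byte is least significant, giving 0x32E10C918540B7D4.
0x32E10C918540B7D4 = 3666225390801696724.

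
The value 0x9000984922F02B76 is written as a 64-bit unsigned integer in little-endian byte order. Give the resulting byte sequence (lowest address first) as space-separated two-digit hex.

76 2B F0 22 49 98 00 90

Split into bytes (most-significant first): 90 00 98 49 22 F0 2B 76.
Little-endian: lowest address holds the least-significant byte.
So at ascending addresses the bytes are 76 2B F0 22 49 98 00 90.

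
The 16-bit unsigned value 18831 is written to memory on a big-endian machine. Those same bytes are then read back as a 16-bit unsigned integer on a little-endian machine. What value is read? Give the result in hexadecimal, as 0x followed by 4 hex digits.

18831 in 16-bit hexadecimal is 0x498F.
Stored big-endian, the bytes at ascending addresses are 49 8F.
Read back as little-endian, the first byte is least significant, giving 0x8F49.

0x8F49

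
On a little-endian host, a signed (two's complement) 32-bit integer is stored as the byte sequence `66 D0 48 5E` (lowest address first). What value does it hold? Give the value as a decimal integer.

Little-endian: lowest address holds the least-significant byte.
Reassemble most-significant byte first: 5E 48 D0 66 → 0x5E48D066.
0x5E48D066 = 1581830246.

1581830246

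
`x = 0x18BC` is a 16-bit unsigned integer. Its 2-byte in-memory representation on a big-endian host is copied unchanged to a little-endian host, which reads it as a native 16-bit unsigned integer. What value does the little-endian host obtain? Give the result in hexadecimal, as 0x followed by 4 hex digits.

Stored big-endian, the bytes at ascending addresses are 18 BC.
Read back as little-endian, the first byte is least significant, giving 0xBC18.

0xBC18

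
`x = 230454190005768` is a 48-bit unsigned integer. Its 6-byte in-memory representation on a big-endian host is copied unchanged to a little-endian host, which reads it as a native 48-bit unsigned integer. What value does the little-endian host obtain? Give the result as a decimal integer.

9750142818513

230454190005768 in 48-bit hexadecimal is 0xD198CC21DE08.
Stored big-endian, the bytes at ascending addresses are D1 98 CC 21 DE 08.
Read back as little-endian, the first byte is least significant, giving 0x08DE21CC98D1.
0x08DE21CC98D1 = 9750142818513.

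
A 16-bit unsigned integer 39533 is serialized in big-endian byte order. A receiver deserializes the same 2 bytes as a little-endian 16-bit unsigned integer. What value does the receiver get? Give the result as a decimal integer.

39533 in 16-bit hexadecimal is 0x9A6D.
Stored big-endian, the bytes at ascending addresses are 9A 6D.
Read back as little-endian, the first byte is least significant, giving 0x6D9A.
0x6D9A = 28058.

28058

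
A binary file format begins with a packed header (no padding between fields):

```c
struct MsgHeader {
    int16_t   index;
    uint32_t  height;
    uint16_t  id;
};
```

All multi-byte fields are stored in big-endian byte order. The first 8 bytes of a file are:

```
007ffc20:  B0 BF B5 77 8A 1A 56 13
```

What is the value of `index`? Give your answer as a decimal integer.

`index` is the first field, at byte offset 0, occupying 2 bytes.
Bytes at offsets 0..1: B0 BF.
Big-endian: lowest address holds the most-significant byte.
The bytes are already most-significant first: 0xB0BF.
Top bit is set, so as a signed 16-bit value this is 0xB0BF − 2^16 = -20289.

-20289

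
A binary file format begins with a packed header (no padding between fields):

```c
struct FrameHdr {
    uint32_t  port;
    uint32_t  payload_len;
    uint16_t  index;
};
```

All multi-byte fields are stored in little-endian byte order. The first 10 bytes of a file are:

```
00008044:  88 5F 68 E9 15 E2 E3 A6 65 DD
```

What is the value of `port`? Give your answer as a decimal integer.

3915931528

`port` is the first field, at byte offset 0, occupying 4 bytes.
Bytes at offsets 0..3: 88 5F 68 E9.
In little-endian order the low byte comes first in memory.
Reassemble most-significant byte first: E9 68 5F 88 → 0xE9685F88.
0xE9685F88 = 3915931528.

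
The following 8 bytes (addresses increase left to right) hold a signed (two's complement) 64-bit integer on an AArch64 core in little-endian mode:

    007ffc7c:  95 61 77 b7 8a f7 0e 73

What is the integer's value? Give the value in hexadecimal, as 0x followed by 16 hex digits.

0x730EF78AB7776195

In little-endian order the low byte comes first in memory.
Reassemble most-significant byte first: 73 0E F7 8A B7 77 61 95 → 0x730EF78AB7776195.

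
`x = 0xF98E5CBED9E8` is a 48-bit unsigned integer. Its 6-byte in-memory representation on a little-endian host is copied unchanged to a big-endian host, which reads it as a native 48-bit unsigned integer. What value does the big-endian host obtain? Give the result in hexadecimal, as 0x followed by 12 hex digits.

Stored little-endian, the bytes at ascending addresses are E8 D9 BE 5C 8E F9.
Read back as big-endian, the last byte is least significant, giving 0xE8D9BE5C8EF9.

0xE8D9BE5C8EF9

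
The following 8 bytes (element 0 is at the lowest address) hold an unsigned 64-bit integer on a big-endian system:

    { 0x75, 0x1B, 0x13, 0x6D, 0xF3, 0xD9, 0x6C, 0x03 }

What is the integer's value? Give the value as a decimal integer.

8438359689772231683

Big-endian stores the most-significant byte at the lowest address.
The bytes are already most-significant first: 0x751B136DF3D96C03.
0x751B136DF3D96C03 = 8438359689772231683.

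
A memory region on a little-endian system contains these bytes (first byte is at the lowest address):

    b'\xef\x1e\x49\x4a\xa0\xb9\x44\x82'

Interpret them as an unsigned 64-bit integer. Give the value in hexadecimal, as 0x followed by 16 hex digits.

0x8244B9A04A491EEF

Little-endian stores the least-significant byte at the lowest address.
Reassemble most-significant byte first: 82 44 B9 A0 4A 49 1E EF → 0x8244B9A04A491EEF.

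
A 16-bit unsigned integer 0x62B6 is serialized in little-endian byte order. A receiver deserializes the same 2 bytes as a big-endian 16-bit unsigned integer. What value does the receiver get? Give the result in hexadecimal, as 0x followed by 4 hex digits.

Stored little-endian, the bytes at ascending addresses are B6 62.
Read back as big-endian, the last byte is least significant, giving 0xB662.

0xB662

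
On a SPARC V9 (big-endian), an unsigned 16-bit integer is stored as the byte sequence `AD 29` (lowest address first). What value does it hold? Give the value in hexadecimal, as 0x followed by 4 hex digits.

In big-endian order the high byte comes first in memory.
The bytes are already most-significant first: 0xAD29.

0xAD29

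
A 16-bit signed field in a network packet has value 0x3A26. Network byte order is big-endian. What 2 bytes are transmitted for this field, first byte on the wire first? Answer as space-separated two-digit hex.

3A 26

Split into bytes (most-significant first): 3A 26.
Big-endian: lowest address holds the most-significant byte.
So the memory order matches the most-significant-first order: 3A 26.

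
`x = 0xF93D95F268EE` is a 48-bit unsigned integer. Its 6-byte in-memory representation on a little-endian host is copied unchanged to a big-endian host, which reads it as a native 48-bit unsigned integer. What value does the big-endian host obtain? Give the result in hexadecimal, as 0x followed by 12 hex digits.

Stored little-endian, the bytes at ascending addresses are EE 68 F2 95 3D F9.
Read back as big-endian, the last byte is least significant, giving 0xEE68F2953DF9.

0xEE68F2953DF9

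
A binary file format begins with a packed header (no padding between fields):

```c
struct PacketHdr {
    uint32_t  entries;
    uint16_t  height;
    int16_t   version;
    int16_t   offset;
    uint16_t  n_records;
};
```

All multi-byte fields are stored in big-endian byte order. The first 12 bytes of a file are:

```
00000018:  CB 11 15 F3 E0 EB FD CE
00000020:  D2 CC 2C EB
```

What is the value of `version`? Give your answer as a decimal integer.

-562

`version` follows `entries` (4 B), `height` (2 B), so it starts at offset 4 + 2 = 6 and occupies 2 bytes.
Bytes at offsets 6..7: FD CE.
Big-endian: lowest address holds the most-significant byte.
The bytes are already most-significant first: 0xFDCE.
Top bit is set, so as a signed 16-bit value this is 0xFDCE − 2^16 = -562.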